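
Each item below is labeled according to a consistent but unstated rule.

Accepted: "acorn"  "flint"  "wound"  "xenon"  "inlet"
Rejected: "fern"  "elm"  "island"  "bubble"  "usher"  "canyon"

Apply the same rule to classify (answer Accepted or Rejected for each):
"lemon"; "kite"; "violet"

The common property of the 'Accepted' items is: odd length AND contains 'n'. No 'Rejected' item has it.
Accepted: "lemon", since length 5, has 'n'.
Rejected: "kite", since length 4, no 'n'.
Rejected: "violet", since length 6, no 'n'.

Accepted, Rejected, Rejected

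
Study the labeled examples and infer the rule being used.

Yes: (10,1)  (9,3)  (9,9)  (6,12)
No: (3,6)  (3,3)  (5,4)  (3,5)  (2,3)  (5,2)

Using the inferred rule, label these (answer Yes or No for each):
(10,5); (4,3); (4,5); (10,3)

The classifier is using: sum ≥ 11.
(10,5): 10+5 = 15, fits → Yes.
(4,3): 4+3 = 7, doesn't qualify → No.
(4,5): 4+5 = 9, doesn't qualify → No.
(10,3): 10+3 = 13, fits → Yes.

Yes, No, No, Yes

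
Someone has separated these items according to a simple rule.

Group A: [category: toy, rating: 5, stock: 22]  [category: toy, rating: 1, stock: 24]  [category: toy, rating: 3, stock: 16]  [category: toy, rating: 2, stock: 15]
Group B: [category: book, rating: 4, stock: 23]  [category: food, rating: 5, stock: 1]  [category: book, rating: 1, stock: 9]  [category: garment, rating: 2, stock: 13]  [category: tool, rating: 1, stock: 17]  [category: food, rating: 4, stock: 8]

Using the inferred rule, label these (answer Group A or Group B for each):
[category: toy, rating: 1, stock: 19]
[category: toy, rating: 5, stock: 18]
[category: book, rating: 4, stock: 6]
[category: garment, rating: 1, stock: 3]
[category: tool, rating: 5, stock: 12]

Group A, Group A, Group B, Group B, Group B

Checking candidate rules against both groups, what survives is: category is toy.
[category: toy, rating: 1, stock: 19]: Group A (category is toy).
[category: toy, rating: 5, stock: 18]: Group A (category is toy).
[category: book, rating: 4, stock: 6]: Group B (category is book).
[category: garment, rating: 1, stock: 3]: Group B (category is garment).
[category: tool, rating: 5, stock: 12]: Group B (category is tool).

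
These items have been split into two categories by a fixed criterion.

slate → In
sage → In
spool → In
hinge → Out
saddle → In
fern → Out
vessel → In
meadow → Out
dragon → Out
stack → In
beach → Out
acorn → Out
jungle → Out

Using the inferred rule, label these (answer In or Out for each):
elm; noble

Out, Out

Rule: contains 's'. This holds for each 'In' example and fails for each 'Out' one.
elm: no 's', doesn't match → Out. noble: no 's', doesn't match → Out.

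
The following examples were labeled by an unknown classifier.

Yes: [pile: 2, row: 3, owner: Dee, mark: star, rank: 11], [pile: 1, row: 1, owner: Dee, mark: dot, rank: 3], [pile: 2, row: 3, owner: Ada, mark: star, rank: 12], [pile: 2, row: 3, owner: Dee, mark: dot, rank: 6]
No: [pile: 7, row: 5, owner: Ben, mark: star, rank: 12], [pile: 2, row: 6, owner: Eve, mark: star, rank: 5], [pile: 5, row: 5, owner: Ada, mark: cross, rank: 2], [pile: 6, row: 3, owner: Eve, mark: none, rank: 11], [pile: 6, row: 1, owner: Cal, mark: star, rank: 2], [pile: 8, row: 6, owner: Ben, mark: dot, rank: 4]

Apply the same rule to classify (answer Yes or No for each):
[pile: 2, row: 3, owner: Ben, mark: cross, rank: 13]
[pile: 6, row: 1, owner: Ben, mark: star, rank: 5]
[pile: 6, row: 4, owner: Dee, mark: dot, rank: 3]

Yes, No, No

Every 'Yes' example satisfies: row ≤ 3 AND pile ≤ 2. None of the 'No' examples do.
[pile: 2, row: 3, owner: Ben, mark: cross, rank: 13] — row = 3, pile = 2, hence Yes. [pile: 6, row: 1, owner: Ben, mark: star, rank: 5] — row = 1, pile = 6, hence No. [pile: 6, row: 4, owner: Dee, mark: dot, rank: 3] — row = 4, pile = 6, hence No.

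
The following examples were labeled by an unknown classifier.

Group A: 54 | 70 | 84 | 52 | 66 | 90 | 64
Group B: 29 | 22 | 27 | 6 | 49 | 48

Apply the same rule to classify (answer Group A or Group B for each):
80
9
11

One predicate separates the groups cleanly: at least 52.
80 — 80 ≥ 52, hence Group A. 9 — 9 < 52, hence Group B. 11 — 11 < 52, hence Group B.

Group A, Group B, Group B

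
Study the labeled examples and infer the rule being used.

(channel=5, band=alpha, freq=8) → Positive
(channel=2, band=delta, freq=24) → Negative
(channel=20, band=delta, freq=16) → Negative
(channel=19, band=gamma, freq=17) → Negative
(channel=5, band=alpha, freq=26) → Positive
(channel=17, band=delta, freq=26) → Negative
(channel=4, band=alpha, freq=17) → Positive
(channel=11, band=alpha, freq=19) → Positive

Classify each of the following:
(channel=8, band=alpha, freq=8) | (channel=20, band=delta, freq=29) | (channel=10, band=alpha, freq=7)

Positive, Negative, Positive

The distinguishing property — band is alpha — holds for all the 'Positive' cases and none of the 'Negative' cases.
(channel=8, band=alpha, freq=8): band is alpha — has this property, so Positive.
(channel=20, band=delta, freq=29): band is delta — fails this test, so Negative.
(channel=10, band=alpha, freq=7): band is alpha — has this property, so Positive.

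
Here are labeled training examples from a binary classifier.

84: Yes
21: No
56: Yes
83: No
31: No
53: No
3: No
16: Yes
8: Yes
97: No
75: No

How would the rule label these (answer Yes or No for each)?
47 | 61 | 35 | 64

'Yes' ⟺ even.
No: 47, since 47 is odd.
No: 61, since 61 is odd.
No: 35, since 35 is odd.
Yes: 64, since 64 is even.

No, No, No, Yes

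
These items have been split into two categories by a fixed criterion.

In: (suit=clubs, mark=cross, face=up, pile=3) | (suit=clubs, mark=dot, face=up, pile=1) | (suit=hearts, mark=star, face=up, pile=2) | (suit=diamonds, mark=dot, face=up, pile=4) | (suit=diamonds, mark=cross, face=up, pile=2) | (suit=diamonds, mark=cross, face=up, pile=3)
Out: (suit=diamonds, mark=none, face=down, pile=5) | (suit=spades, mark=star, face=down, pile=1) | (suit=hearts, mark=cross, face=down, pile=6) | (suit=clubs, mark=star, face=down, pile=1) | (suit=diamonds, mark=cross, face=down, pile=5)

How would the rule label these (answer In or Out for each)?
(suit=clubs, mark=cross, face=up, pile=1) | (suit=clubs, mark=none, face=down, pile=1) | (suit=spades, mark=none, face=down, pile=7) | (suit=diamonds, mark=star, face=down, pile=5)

Looking at the examples, the only property every 'In' case has and every 'Out' case lacks is: face is up.
(suit=clubs, mark=cross, face=up, pile=1): face is up — satisfies this, so In.
(suit=clubs, mark=none, face=down, pile=1): face is down — does not satisfy this, so Out.
(suit=spades, mark=none, face=down, pile=7): face is down — does not satisfy this, so Out.
(suit=diamonds, mark=star, face=down, pile=5): face is down — does not satisfy this, so Out.

In, Out, Out, Out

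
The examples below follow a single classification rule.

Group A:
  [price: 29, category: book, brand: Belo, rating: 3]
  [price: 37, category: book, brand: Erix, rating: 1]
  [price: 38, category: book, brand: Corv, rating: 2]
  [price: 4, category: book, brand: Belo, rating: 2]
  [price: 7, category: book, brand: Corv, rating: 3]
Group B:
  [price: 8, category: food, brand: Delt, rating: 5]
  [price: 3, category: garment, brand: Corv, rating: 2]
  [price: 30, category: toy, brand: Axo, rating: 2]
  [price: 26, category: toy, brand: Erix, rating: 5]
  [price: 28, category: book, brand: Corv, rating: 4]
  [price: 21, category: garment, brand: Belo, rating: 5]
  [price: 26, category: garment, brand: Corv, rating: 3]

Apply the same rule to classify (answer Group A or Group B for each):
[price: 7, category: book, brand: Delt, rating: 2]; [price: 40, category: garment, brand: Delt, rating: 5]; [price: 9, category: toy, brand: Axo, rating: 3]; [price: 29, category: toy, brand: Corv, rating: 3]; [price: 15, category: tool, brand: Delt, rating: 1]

Every 'Group A' example satisfies: category is book AND rating ≤ 3. None of the 'Group B' examples do.

Group A, Group B, Group B, Group B, Group B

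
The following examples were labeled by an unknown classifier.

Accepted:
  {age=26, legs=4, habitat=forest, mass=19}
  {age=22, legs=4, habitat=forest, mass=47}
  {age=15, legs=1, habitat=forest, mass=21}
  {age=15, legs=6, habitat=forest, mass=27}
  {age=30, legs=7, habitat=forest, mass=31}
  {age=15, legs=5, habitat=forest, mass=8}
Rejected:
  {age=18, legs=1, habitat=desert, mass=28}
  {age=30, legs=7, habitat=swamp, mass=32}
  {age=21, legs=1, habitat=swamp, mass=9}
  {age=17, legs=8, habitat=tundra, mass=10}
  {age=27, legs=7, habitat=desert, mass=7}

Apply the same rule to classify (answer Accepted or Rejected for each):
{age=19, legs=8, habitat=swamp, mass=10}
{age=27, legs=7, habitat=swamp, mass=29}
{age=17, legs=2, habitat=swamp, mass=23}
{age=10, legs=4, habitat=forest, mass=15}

The classifier is using: habitat is forest.

Rejected, Rejected, Rejected, Accepted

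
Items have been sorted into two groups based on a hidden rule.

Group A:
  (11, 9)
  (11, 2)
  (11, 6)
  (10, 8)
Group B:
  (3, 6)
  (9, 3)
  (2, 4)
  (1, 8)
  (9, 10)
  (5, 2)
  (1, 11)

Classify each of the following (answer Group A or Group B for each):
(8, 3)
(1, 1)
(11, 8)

'Group A' ⟺ first ≥ 10.

Group B, Group B, Group A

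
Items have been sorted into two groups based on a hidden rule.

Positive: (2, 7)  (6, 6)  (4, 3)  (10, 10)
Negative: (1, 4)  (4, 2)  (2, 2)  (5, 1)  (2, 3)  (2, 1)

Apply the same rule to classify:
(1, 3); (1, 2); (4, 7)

The classifier is using: sum ≥ 7.

Negative, Negative, Positive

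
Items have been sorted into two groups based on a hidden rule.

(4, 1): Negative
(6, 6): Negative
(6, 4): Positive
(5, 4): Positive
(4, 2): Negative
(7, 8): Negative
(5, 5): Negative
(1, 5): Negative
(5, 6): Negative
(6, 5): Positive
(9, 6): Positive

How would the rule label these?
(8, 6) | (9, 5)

One predicate separates the groups cleanly: first > second AND sum ≥ 9.
(8, 6): Positive (8 > 6, 8+6 = 14). (9, 5): Positive (9 > 5, 9+5 = 14).

Positive, Positive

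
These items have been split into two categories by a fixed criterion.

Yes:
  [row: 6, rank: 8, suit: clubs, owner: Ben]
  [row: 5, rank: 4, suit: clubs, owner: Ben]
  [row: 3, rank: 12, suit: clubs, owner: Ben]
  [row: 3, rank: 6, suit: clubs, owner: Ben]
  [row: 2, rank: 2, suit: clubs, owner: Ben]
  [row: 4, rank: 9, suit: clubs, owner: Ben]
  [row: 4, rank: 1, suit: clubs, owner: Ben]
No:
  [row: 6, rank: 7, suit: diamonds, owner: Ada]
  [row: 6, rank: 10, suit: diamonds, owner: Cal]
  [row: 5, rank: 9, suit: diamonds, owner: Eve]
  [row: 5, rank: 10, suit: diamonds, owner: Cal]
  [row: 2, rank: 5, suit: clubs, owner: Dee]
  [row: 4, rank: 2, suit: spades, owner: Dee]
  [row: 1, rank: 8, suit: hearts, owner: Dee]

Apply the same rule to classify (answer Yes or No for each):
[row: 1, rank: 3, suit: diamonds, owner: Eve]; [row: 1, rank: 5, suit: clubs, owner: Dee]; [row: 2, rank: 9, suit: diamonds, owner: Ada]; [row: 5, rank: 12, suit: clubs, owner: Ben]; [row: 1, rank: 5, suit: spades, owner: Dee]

No, No, No, Yes, No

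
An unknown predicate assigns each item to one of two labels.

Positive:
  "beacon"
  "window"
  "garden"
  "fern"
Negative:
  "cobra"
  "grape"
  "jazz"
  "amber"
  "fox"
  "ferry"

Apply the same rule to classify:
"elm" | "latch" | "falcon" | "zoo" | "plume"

Rule: contains 'n'. This holds for each 'Positive' example and fails for each 'Negative' one.

Negative, Negative, Positive, Negative, Negative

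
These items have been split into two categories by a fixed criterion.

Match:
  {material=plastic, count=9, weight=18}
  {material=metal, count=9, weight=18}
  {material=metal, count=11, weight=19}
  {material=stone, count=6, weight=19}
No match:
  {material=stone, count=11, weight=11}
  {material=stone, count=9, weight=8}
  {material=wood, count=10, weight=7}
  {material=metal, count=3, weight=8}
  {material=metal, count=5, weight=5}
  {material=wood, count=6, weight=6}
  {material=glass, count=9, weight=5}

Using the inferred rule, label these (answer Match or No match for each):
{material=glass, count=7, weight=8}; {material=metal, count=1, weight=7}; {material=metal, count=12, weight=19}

The simplest hypothesis consistent with all the labels is: weight ≥ 18.
{material=glass, count=7, weight=8}: No match (weight = 8). {material=metal, count=1, weight=7}: No match (weight = 7). {material=metal, count=12, weight=19}: Match (weight = 19).

No match, No match, Match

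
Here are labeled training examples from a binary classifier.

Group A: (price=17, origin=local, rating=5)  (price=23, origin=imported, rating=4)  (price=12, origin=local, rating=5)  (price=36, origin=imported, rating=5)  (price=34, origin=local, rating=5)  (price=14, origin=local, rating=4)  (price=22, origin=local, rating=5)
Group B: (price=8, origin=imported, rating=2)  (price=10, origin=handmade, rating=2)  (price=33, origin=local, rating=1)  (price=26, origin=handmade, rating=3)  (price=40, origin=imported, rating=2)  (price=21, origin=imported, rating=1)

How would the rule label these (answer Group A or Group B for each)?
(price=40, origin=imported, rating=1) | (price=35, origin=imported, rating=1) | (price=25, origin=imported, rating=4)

'Group A' ⟺ rating ≥ 4.
(price=40, origin=imported, rating=1) — rating = 1, hence Group B.
(price=35, origin=imported, rating=1) — rating = 1, hence Group B.
(price=25, origin=imported, rating=4) — rating = 4, hence Group A.

Group B, Group B, Group A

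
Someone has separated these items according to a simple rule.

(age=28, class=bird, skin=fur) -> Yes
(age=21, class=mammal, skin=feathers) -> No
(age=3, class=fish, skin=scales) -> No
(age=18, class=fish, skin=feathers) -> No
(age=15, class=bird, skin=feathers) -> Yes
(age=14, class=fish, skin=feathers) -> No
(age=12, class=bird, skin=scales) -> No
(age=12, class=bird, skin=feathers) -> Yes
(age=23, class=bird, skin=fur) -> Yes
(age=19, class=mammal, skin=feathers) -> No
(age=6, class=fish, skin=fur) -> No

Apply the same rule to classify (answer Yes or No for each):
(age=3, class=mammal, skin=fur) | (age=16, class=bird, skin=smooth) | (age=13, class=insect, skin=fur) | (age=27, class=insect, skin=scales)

No, Yes, No, No

'Yes' ⟺ skin is not scales AND class is bird.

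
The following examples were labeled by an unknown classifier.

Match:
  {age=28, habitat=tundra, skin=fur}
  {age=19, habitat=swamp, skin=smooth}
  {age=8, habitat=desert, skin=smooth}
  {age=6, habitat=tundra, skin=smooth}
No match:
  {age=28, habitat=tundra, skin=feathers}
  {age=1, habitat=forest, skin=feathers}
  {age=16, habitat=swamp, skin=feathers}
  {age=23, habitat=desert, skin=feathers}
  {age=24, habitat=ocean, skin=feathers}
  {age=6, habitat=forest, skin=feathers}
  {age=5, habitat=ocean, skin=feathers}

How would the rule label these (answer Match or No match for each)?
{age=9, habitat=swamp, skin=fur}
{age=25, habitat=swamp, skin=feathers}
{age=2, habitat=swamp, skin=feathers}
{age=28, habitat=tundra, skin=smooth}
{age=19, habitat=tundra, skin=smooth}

The rule appears to be: skin is not feathers.
{age=9, habitat=swamp, skin=fur}: skin is fur — meets the rule, so Match.
{age=25, habitat=swamp, skin=feathers}: skin is feathers — doesn't match, so No match.
{age=2, habitat=swamp, skin=feathers}: skin is feathers — doesn't match, so No match.
{age=28, habitat=tundra, skin=smooth}: skin is smooth — meets the rule, so Match.
{age=19, habitat=tundra, skin=smooth}: skin is smooth — meets the rule, so Match.

Match, No match, No match, Match, Match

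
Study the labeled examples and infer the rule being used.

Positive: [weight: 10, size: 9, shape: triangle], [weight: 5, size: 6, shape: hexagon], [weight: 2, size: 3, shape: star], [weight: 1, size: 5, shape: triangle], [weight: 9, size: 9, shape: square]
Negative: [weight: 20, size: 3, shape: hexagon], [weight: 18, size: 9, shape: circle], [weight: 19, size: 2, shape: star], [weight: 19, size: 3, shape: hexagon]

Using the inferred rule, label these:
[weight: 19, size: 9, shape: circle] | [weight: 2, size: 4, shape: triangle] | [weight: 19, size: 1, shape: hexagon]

Negative, Positive, Negative

All 'Positive' examples share one property — weight ≤ 10 — and every 'Negative' example lacks it.
[weight: 19, size: 9, shape: circle] — weight = 19, hence Negative. [weight: 2, size: 4, shape: triangle] — weight = 2, hence Positive. [weight: 19, size: 1, shape: hexagon] — weight = 19, hence Negative.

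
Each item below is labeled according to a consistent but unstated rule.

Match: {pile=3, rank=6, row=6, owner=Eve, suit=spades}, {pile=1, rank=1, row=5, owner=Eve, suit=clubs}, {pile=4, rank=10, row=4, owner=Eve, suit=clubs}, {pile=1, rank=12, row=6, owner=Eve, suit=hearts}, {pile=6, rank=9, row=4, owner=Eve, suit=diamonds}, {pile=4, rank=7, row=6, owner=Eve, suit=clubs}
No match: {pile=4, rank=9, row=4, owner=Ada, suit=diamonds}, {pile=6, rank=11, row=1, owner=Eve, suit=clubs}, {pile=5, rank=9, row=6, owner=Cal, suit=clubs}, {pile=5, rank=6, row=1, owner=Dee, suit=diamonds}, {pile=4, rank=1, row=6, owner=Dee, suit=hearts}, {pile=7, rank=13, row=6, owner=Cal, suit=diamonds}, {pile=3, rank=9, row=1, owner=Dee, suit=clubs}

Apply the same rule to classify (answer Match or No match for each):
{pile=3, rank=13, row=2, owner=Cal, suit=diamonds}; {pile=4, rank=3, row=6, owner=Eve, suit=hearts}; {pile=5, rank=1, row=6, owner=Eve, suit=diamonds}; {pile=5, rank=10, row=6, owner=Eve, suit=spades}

A rule that fits every label: owner is Eve AND row ≥ 4 — true of each 'Match' example, false of each 'No match' one.
{pile=3, rank=13, row=2, owner=Cal, suit=diamonds}: owner is Cal, row = 2, doesn't match → No match. {pile=4, rank=3, row=6, owner=Eve, suit=hearts}: owner is Eve, row = 6, checks out → Match. {pile=5, rank=1, row=6, owner=Eve, suit=diamonds}: owner is Eve, row = 6, checks out → Match. {pile=5, rank=10, row=6, owner=Eve, suit=spades}: owner is Eve, row = 6, checks out → Match.

No match, Match, Match, Match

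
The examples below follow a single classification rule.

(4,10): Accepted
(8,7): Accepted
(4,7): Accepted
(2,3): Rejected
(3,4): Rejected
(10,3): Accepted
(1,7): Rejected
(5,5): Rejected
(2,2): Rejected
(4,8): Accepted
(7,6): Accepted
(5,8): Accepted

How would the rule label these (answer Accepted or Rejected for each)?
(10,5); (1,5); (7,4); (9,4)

The pattern is that an item is 'Accepted' exactly when: sum ≥ 11.
(10,5) → 10+5 = 15 → Accepted. (1,5) → 1+5 = 6 → Rejected. (7,4) → 7+4 = 11 → Accepted. (9,4) → 9+4 = 13 → Accepted.

Accepted, Rejected, Accepted, Accepted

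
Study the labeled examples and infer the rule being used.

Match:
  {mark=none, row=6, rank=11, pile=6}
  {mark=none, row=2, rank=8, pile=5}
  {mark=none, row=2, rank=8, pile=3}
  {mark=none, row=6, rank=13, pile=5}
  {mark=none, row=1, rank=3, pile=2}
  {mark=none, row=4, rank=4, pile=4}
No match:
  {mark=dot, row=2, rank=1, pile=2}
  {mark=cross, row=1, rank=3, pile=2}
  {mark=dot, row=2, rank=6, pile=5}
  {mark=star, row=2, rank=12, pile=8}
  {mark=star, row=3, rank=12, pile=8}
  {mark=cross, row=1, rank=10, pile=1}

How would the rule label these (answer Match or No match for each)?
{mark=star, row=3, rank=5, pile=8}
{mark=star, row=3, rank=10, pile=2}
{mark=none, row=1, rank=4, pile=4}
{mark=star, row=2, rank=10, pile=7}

No match, No match, Match, No match

Comparing the two groups points to one rule — mark is none.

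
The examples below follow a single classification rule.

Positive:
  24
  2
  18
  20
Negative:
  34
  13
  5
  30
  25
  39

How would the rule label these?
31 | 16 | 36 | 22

Negative, Positive, Negative, Positive

Rule: even AND at most 24. This holds for each 'Positive' example and fails for each 'Negative' one.
31 — 31 is odd, 31 > 24, hence Negative.
16 — 16 is even, 16 ≤ 24, hence Positive.
36 — 36 is even, 36 > 24, hence Negative.
22 — 22 is even, 22 ≤ 24, hence Positive.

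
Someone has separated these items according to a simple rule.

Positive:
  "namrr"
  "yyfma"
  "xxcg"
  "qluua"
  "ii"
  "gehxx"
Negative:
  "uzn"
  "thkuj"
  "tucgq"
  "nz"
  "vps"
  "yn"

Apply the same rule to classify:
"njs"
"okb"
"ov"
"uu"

Negative, Negative, Negative, Positive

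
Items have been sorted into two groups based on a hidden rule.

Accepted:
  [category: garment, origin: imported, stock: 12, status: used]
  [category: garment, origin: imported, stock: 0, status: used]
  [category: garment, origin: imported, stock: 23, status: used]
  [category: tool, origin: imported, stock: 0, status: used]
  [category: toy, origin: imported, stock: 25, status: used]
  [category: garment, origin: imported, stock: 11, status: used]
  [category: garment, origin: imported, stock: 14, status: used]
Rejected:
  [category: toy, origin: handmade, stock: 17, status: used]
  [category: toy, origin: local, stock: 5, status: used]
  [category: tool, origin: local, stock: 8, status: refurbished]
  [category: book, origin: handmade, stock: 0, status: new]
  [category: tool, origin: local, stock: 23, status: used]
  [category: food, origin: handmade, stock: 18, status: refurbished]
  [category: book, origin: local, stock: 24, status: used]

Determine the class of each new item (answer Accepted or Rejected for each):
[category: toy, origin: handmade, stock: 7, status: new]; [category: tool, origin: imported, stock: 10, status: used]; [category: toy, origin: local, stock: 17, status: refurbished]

Rejected, Accepted, Rejected

The pattern is that an item is 'Accepted' exactly when: origin is imported.
[category: toy, origin: handmade, stock: 7, status: new]: origin is handmade, doesn't match → Rejected.
[category: tool, origin: imported, stock: 10, status: used]: origin is imported, matches → Accepted.
[category: toy, origin: local, stock: 17, status: refurbished]: origin is local, doesn't match → Rejected.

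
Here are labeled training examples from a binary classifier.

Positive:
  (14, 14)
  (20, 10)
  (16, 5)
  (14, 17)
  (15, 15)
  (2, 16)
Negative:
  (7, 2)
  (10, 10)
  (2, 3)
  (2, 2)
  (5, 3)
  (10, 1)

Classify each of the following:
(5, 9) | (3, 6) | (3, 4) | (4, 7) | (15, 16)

Negative, Negative, Negative, Negative, Positive

The distinguishing property — max ≥ 14 — holds for all the 'Positive' cases and none of the 'Negative' cases.
(5, 9) → max 9 → Negative.
(3, 6) → max 6 → Negative.
(3, 4) → max 4 → Negative.
(4, 7) → max 7 → Negative.
(15, 16) → max 16 → Positive.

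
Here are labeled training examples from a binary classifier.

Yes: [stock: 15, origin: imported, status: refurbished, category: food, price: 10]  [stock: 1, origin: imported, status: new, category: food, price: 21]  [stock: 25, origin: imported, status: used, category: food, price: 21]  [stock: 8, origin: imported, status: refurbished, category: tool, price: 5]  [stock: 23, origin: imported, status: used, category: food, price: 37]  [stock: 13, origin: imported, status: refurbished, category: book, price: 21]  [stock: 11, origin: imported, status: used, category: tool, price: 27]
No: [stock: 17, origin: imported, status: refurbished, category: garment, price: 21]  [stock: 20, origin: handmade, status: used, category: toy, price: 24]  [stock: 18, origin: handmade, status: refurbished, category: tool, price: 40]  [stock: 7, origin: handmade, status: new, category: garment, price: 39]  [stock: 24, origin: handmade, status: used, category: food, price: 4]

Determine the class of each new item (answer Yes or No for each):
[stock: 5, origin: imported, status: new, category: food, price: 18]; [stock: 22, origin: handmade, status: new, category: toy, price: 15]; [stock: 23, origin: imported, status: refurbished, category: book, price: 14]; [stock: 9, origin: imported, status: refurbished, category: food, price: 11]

'Yes' ⟺ origin is imported AND stock ≠ 17.

Yes, No, Yes, Yes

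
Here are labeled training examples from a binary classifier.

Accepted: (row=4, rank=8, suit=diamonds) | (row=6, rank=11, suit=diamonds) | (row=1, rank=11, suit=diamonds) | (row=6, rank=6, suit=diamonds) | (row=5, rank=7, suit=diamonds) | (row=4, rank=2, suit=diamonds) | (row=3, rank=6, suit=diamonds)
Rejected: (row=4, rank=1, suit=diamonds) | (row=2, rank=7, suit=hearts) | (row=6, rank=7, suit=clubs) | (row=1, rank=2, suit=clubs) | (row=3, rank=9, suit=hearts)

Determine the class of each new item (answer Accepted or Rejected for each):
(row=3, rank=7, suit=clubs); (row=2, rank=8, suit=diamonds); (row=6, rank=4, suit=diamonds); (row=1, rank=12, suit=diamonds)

'Accepted' ⟺ suit is diamonds AND rank ≥ 2.
(row=3, rank=7, suit=clubs): suit is clubs, rank = 7 — doesn't qualify, so Rejected. (row=2, rank=8, suit=diamonds): suit is diamonds, rank = 8 — qualifies, so Accepted. (row=6, rank=4, suit=diamonds): suit is diamonds, rank = 4 — qualifies, so Accepted. (row=1, rank=12, suit=diamonds): suit is diamonds, rank = 12 — qualifies, so Accepted.

Rejected, Accepted, Accepted, Accepted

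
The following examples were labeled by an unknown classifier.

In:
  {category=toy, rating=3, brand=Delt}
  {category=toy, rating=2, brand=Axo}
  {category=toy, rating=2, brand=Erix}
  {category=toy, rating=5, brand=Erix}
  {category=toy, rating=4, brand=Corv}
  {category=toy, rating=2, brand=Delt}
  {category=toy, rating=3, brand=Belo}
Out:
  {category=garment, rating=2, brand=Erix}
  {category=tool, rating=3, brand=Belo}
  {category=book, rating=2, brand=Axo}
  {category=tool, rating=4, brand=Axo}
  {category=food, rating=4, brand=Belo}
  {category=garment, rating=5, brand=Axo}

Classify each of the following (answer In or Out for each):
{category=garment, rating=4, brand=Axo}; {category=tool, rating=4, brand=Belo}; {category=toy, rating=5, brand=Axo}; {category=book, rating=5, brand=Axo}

Out, Out, In, Out

'In' ⟺ category is toy.
{category=garment, rating=4, brand=Axo}: Out (category is garment). {category=tool, rating=4, brand=Belo}: Out (category is tool). {category=toy, rating=5, brand=Axo}: In (category is toy). {category=book, rating=5, brand=Axo}: Out (category is book).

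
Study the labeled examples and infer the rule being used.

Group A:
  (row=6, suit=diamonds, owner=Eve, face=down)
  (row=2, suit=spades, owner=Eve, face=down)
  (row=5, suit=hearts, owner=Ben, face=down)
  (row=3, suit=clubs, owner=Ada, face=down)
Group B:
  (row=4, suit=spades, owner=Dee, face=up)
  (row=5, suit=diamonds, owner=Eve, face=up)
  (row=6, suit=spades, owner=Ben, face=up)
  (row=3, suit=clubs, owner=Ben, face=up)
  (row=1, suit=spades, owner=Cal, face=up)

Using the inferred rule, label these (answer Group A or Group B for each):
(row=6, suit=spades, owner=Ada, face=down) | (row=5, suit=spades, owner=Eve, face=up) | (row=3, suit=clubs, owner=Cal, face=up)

Group A, Group B, Group B

A rule that fits every label: face is down — true of each 'Group A' example, false of each 'Group B' one.
(row=6, suit=spades, owner=Ada, face=down) — face is down, hence Group A.
(row=5, suit=spades, owner=Eve, face=up) — face is up, hence Group B.
(row=3, suit=clubs, owner=Cal, face=up) — face is up, hence Group B.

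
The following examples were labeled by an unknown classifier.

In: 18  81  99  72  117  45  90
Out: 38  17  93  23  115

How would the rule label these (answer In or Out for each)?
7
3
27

Out, Out, In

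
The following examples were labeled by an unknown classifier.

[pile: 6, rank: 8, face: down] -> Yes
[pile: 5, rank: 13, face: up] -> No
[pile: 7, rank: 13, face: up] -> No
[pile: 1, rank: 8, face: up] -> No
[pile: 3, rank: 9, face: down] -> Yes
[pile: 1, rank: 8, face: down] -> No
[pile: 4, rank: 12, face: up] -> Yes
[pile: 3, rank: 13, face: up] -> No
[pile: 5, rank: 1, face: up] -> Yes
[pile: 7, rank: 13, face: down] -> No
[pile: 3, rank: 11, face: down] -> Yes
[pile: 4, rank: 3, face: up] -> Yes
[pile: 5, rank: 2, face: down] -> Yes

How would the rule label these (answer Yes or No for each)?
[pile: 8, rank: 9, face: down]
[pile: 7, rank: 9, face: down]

Yes, Yes

The classifier is using: pile ≥ 3 AND rank ≤ 12.
[pile: 8, rank: 9, face: down]: pile = 8, rank = 9, fits → Yes. [pile: 7, rank: 9, face: down]: pile = 7, rank = 9, fits → Yes.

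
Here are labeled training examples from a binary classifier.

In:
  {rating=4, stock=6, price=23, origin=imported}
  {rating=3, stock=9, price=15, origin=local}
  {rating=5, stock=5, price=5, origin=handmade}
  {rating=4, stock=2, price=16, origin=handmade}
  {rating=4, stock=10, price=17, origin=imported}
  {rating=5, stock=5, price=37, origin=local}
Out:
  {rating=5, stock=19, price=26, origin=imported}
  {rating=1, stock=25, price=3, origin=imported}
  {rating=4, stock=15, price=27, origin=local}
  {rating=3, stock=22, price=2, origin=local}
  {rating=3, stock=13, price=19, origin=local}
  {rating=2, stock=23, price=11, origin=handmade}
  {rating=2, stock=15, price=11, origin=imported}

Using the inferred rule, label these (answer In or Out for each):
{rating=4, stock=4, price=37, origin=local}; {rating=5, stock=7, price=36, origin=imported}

The simplest hypothesis consistent with all the labels is: stock ≤ 10.

In, In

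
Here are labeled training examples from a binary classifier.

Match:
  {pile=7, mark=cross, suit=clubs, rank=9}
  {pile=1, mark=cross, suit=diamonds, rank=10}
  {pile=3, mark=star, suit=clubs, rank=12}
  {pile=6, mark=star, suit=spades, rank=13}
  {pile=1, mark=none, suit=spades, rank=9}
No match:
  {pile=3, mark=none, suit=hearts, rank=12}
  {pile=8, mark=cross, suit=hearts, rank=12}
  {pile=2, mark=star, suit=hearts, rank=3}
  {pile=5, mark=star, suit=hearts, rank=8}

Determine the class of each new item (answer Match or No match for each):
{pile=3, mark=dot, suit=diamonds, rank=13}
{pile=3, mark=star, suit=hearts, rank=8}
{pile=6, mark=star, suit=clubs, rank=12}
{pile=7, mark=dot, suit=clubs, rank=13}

Match, No match, Match, Match

All 'Match' examples share one property — suit is not hearts — and every 'No match' example lacks it.
Match: {pile=3, mark=dot, suit=diamonds, rank=13}, since suit is diamonds. No match: {pile=3, mark=star, suit=hearts, rank=8}, since suit is hearts. Match: {pile=6, mark=star, suit=clubs, rank=12}, since suit is clubs. Match: {pile=7, mark=dot, suit=clubs, rank=13}, since suit is clubs.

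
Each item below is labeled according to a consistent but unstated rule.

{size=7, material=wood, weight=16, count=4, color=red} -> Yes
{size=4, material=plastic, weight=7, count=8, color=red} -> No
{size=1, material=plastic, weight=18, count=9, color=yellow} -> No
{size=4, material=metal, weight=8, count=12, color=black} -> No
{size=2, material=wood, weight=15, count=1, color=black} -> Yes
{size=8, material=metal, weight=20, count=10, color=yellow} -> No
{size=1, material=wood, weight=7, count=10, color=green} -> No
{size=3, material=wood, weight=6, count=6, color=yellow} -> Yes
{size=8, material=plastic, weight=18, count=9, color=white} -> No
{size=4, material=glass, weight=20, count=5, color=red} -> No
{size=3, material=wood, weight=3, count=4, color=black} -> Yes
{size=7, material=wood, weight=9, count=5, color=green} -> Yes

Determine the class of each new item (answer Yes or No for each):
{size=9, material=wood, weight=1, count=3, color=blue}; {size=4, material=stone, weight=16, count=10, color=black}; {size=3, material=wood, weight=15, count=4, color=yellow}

Yes, No, Yes

The simplest hypothesis consistent with all the labels is: material is wood AND size ≥ 2.
{size=9, material=wood, weight=1, count=3, color=blue} — material is wood, size = 9, hence Yes. {size=4, material=stone, weight=16, count=10, color=black} — material is stone, size = 4, hence No. {size=3, material=wood, weight=15, count=4, color=yellow} — material is wood, size = 3, hence Yes.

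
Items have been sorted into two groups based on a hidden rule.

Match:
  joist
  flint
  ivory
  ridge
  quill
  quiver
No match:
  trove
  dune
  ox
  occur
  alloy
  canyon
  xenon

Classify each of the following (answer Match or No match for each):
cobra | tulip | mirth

No match, Match, Match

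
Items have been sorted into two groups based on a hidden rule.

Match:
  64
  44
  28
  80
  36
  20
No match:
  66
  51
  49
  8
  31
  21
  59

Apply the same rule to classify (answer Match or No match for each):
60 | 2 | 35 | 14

The common property of the 'Match' items is: multiple of 4 AND at least 20. No 'No match' item has it.
60: 60 = 4·15, 60 ≥ 20, meets the rule → Match. 2: 2 = 4·0 + 2, 2 < 20, lacks this property → No match. 35: 35 = 4·8 + 3, 35 ≥ 20, lacks this property → No match. 14: 14 = 4·3 + 2, 14 < 20, lacks this property → No match.

Match, No match, No match, No match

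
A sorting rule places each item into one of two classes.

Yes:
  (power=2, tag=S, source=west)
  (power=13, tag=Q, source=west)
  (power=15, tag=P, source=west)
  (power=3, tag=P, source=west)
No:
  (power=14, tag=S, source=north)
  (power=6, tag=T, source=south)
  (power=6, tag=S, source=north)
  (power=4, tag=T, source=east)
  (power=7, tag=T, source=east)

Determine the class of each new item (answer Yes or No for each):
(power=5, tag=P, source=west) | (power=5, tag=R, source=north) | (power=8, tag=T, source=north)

Looking at the examples, the only property every 'Yes' case has and every 'No' case lacks is: source is west.

Yes, No, No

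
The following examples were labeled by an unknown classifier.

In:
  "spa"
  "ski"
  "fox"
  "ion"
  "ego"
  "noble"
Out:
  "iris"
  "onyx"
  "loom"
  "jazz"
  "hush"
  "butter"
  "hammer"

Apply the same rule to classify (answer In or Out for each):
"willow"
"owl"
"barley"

The simplest hypothesis consistent with all the labels is: odd length.

Out, In, Out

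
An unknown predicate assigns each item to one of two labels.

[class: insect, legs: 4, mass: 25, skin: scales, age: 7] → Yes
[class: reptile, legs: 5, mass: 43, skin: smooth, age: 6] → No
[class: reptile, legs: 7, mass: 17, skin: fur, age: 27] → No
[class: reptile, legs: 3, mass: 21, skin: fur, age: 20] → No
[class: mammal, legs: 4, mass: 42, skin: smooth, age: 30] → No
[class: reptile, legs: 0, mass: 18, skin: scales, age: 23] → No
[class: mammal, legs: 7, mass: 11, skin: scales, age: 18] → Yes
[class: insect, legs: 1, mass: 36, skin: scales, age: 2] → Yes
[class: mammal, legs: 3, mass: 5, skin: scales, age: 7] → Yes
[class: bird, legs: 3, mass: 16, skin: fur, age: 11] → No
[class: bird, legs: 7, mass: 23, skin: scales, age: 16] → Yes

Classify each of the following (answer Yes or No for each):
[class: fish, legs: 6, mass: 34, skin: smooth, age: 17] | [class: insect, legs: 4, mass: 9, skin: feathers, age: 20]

No, No

The classifier is using: skin is scales AND age ≤ 18.
[class: fish, legs: 6, mass: 34, skin: smooth, age: 17]: skin is smooth, age = 17 — does not fit, so No.
[class: insect, legs: 4, mass: 9, skin: feathers, age: 20]: skin is feathers, age = 20 — does not fit, so No.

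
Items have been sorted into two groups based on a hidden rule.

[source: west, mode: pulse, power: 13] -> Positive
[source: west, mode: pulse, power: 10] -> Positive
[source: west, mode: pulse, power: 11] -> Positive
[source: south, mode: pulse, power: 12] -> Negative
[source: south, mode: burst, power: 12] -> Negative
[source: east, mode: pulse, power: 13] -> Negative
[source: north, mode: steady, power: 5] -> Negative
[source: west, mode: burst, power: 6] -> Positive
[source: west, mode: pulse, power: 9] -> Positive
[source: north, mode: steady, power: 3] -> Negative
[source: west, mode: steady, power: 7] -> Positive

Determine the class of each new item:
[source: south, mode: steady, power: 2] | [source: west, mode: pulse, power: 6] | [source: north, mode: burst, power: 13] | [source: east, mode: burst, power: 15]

Negative, Positive, Negative, Negative

The common property of the 'Positive' items is: source is west. No 'Negative' item has it.
[source: south, mode: steady, power: 2] → source is south → Negative. [source: west, mode: pulse, power: 6] → source is west → Positive. [source: north, mode: burst, power: 13] → source is north → Negative. [source: east, mode: burst, power: 15] → source is east → Negative.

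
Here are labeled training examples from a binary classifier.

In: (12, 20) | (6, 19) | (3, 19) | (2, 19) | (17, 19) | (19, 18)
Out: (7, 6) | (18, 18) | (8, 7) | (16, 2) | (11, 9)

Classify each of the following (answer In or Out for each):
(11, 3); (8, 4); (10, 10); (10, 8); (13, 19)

Out, Out, Out, Out, In

The simplest hypothesis consistent with all the labels is: max ≥ 19.
(11, 3): max 11, fails the rule → Out.
(8, 4): max 8, fails the rule → Out.
(10, 10): max 10, fails the rule → Out.
(10, 8): max 10, fails the rule → Out.
(13, 19): max 19, qualifies → In.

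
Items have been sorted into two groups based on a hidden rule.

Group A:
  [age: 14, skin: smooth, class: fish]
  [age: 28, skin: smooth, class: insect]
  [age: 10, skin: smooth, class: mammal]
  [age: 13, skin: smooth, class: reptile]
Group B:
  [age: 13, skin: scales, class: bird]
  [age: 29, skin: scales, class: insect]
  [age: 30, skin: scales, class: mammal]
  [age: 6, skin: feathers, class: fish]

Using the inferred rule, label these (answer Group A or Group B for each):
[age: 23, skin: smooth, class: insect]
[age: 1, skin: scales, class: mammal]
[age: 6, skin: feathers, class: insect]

The simplest hypothesis consistent with all the labels is: skin is smooth.

Group A, Group B, Group B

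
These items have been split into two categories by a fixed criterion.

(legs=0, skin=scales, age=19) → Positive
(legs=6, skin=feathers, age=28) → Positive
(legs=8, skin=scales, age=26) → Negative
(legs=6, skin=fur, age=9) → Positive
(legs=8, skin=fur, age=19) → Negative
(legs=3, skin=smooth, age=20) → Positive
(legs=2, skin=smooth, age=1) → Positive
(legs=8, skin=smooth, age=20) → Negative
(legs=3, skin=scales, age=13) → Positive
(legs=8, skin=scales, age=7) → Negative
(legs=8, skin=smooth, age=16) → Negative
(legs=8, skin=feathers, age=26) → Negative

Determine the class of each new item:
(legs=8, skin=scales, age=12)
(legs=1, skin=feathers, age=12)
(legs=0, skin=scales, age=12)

Negative, Positive, Positive

A rule that fits every label: legs ≤ 6 — true of each 'Positive' example, false of each 'Negative' one.
(legs=8, skin=scales, age=12): legs = 8 — doesn't match, so Negative.
(legs=1, skin=feathers, age=12): legs = 1 — satisfies this, so Positive.
(legs=0, skin=scales, age=12): legs = 0 — satisfies this, so Positive.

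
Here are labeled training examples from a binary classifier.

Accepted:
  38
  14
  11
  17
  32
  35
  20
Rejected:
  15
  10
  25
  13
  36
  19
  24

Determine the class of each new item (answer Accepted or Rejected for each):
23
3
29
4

The distinguishing property — ≡ 2 (mod 3) — holds for all the 'Accepted' cases and none of the 'Rejected' cases.
23: 23 mod 3 = 2 — fits, so Accepted.
3: 3 mod 3 = 0 — does not pass, so Rejected.
29: 29 mod 3 = 2 — fits, so Accepted.
4: 4 mod 3 = 1 — does not pass, so Rejected.

Accepted, Rejected, Accepted, Rejected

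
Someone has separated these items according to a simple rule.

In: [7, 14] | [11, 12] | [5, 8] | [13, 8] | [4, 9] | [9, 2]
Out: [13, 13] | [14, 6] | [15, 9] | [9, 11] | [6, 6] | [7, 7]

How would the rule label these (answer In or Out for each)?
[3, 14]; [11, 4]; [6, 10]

In, In, Out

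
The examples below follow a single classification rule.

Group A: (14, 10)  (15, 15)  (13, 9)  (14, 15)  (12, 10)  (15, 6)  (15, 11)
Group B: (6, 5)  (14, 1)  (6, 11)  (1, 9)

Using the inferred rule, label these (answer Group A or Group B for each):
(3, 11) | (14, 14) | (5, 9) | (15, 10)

The pattern is that an item is 'Group A' exactly when: sum ≥ 21.
(3, 11) → 3+11 = 14 → Group B. (14, 14) → 14+14 = 28 → Group A. (5, 9) → 5+9 = 14 → Group B. (15, 10) → 15+10 = 25 → Group A.

Group B, Group A, Group B, Group A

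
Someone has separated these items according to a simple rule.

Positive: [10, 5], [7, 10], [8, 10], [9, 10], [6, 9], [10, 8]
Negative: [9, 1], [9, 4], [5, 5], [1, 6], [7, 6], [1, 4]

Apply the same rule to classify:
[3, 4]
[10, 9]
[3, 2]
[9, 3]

The rule appears to be: sum ≥ 15.
Negative: [3, 4], since 3+4 = 7.
Positive: [10, 9], since 10+9 = 19.
Negative: [3, 2], since 3+2 = 5.
Negative: [9, 3], since 9+3 = 12.

Negative, Positive, Negative, Negative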